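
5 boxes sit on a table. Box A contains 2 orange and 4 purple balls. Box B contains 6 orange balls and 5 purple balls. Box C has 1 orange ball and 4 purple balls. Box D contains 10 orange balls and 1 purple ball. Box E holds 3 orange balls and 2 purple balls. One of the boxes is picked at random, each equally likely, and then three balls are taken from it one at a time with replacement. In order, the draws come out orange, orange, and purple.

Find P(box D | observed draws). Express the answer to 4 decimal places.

Compute the likelihood of the observed sequence for each case: P(data | box A) = (2/6)(2/6)(4/6) = 0.074074; P(data | box B) = (6/11)(6/11)(5/11) = 0.13524; P(data | box C) = (1/5)(1/5)(4/5) = 0.032; P(data | box D) = (10/11)(10/11)(1/11) = 0.075131; P(data | box E) = (3/5)(3/5)(2/5) = 0.144.
Weighting by the prior gives 1/5 · 0.074074 = 0.014815, 1/5 · 0.13524 = 0.027047, 1/5 · 0.032 = 0.0064, 1/5 · 0.075131 = 0.015026, 1/5 · 0.144 = 0.0288; with total 0.092088.
By Bayes' rule, P(box D | data) = (0.015026) / (0.092088) = 0.16317.

0.1632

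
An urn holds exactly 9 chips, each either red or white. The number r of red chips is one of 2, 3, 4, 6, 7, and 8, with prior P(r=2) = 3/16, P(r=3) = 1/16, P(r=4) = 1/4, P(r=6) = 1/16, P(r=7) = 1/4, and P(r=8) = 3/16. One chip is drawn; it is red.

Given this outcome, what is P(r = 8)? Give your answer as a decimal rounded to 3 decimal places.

Compute the likelihood of this draw for each case: P(data | r = 2) = (2/9) = 2/9; P(data | r = 3) = (3/9) = 1/3; P(data | r = 4) = (4/9) = 4/9; P(data | r = 6) = (6/9) = 2/3; P(data | r = 7) = (7/9) = 7/9; P(data | r = 8) = (8/9) = 8/9.
Weighting by the prior gives 3/16 · 2/9 = 1/24, 1/16 · 1/3 = 1/48, 1/4 · 4/9 = 1/9, 1/16 · 2/3 = 1/24, 1/4 · 7/9 = 7/36, 3/16 · 8/9 = 1/6; these sum to 83/144.
So P(r = 8 | data) = (1/6) / (83/144) = 24/83.

0.289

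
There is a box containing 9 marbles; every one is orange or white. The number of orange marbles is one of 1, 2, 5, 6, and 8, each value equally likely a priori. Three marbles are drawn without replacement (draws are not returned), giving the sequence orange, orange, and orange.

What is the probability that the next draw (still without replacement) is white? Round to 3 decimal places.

0.302

For each hypothesis, P(data | H) works out to: P(data | r = 1) = (1/9)(0/8) = 0; P(data | r = 2) = (2/9)(1/8)(0/7) = 0; P(data | r = 5) = (5/9)(4/8)(3/7) = 5/42; P(data | r = 6) = (6/9)(5/8)(4/7) = 5/21; P(data | r = 8) = (8/9)(7/8)(6/7) = 2/3.
Multiplying each by its prior: 1/5 · 0 = 0, 1/5 · 0 = 0, 1/5 · 5/42 = 1/42, 1/5 · 5/21 = 1/21, 1/5 · 2/3 = 2/15; summing to 43/210.
Normalising, the posterior is P(r = 1 | data) = 0, P(r = 2 | data) = 0, P(r = 5 | data) = 5/43, P(r = 6 | data) = 10/43, P(r = 8 | data) = 28/43.
Averaging over the posterior, P(white next | data) = (2/3)(5/43) + (1/2)(10/43) + (1/6)(28/43) = 13/43.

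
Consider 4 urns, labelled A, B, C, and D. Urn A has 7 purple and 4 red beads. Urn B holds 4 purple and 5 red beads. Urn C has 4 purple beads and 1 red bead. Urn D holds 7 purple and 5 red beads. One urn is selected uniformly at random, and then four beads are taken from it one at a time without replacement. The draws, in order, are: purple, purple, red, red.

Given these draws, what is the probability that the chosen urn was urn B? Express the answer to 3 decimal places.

Compute the likelihood of the observed sequence for each case: P(data | urn A) = (7/11)(6/10)(4/9)(3/8) = 0.063636; P(data | urn B) = (4/9)(3/8)(5/7)(4/6) = 0.079365; P(data | urn C) = (4/5)(3/4)(1/3)(0/2) = 0; P(data | urn D) = (7/12)(6/11)(5/10)(4/9) = 0.070707.
The prior-weighted likelihoods are 1/4 · 0.063636 = 0.015909, 1/4 · 0.079365 = 0.019841, 1/4 · 0 = 0, 1/4 · 0.070707 = 0.017677; with total 0.053427.
Hence P(urn B | data) = (0.019841) / (0.053427) = 0.37137.

0.371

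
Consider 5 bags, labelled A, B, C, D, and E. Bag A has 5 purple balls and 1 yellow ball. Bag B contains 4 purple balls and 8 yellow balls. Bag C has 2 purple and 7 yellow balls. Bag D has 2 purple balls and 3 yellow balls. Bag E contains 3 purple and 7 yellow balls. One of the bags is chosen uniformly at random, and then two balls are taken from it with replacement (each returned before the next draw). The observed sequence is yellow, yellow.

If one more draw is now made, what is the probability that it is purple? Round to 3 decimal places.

0.310

Under each hypothesis, the probability of the observed sequence is: P(data | bag A) = (1/6)(1/6) = 0.027778; P(data | bag B) = (8/12)(8/12) = 0.44444; P(data | bag C) = (7/9)(7/9) = 0.60494; P(data | bag D) = (3/5)(3/5) = 0.36; P(data | bag E) = (7/10)(7/10) = 0.49.
The prior-weighted likelihoods are 1/5 · 0.027778 = 0.0055556, 1/5 · 0.44444 = 0.088889, 1/5 · 0.60494 = 0.12099, 1/5 · 0.36 = 0.072, 1/5 · 0.49 = 0.098; summing to 0.38543.
The posterior is then P(bag A | data) = 0.014414, P(bag B | data) = 0.23062, P(bag C | data) = 0.3139, P(bag D | data) = 0.1868, P(bag E | data) = 0.25426.
Averaging over the posterior, P(purple next | data) = (5/6)(0.014414) + (1/3)(0.23062) + (2/9)(0.3139) + (2/5)(0.1868) + (3/10)(0.25426) = 0.30964.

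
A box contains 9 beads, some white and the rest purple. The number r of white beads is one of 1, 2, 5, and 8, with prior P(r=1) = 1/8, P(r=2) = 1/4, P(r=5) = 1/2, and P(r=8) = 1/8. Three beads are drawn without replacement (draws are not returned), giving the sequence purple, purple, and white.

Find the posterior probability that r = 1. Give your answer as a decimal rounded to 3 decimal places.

For each hypothesis, P(data | H) works out to: P(data | r = 1) = (8/9)(7/8)(1/7) = 1/9; P(data | r = 2) = (7/9)(6/8)(2/7) = 1/6; P(data | r = 5) = (4/9)(3/8)(5/7) = 5/42; P(data | r = 8) = (1/9)(0/8) = 0.
Weighting by the prior gives 1/8 · 1/9 = 1/72, 1/4 · 1/6 = 1/24, 1/2 · 5/42 = 5/84, 1/8 · 0 = 0; with total 29/252.
So P(r = 1 | data) = (1/72) / (29/252) = 7/58.

0.121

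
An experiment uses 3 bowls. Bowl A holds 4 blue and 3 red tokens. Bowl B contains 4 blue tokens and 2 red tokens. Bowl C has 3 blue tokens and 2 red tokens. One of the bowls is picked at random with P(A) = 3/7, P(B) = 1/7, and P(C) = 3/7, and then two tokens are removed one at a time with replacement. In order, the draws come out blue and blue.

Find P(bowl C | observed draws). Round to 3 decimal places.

0.431

For each hypothesis, P(data | H) works out to: P(data | bowl A) = (4/7)(4/7) = 0.32653; P(data | bowl B) = (4/6)(4/6) = 0.44444; P(data | bowl C) = (3/5)(3/5) = 0.36.
The prior-weighted likelihoods are 3/7 · 0.32653 = 0.13994, 1/7 · 0.44444 = 0.063492, 3/7 · 0.36 = 0.15429; with total 0.35772.
Therefore the posterior P(bowl C | data) = (0.15429) / (0.35772) = 0.4313.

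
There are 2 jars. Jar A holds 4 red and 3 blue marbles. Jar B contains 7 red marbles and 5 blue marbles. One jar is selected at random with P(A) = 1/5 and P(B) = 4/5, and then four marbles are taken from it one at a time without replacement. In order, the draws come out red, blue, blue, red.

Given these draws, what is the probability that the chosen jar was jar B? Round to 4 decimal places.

For each hypothesis, P(data | H) works out to: P(data | jar A) = (4/7)(3/6)(2/5)(3/4) = 0.085714; P(data | jar B) = (7/12)(5/11)(4/10)(6/9) = 0.070707.
The prior-weighted likelihoods are 1/5 · 0.085714 = 0.017143, 4/5 · 0.070707 = 0.056566; with total 0.073709.
By Bayes' rule, P(jar B | data) = (0.056566) / (0.073709) = 0.76742.

0.7674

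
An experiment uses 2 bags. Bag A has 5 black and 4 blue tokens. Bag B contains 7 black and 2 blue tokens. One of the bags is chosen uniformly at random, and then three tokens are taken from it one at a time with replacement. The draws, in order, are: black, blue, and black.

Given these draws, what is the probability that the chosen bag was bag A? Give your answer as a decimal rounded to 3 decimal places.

Under each hypothesis, the probability of the observed sequence is: P(data | bag A) = (5/9)(4/9)(5/9) = 100/729; P(data | bag B) = (7/9)(2/9)(7/9) = 98/729.
The prior-weighted likelihoods are 1/2 · 100/729 = 50/729, 1/2 · 98/729 = 49/729; summing to 11/81.
By Bayes' rule, P(bag A | data) = (50/729) / (11/81) = 50/99.

0.505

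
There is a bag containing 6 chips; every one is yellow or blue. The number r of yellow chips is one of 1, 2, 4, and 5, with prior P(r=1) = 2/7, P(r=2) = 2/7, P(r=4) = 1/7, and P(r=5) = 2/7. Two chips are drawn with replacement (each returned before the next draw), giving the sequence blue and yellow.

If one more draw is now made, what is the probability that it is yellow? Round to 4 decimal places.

The likelihood of the observed sequence under each hypothesis: P(data | r = 1) = (5/6)(1/6) = 5/36; P(data | r = 2) = (4/6)(2/6) = 2/9; P(data | r = 4) = (2/6)(4/6) = 2/9; P(data | r = 5) = (1/6)(5/6) = 5/36.
The prior-weighted likelihoods are 2/7 · 5/36 = 5/126, 2/7 · 2/9 = 4/63, 1/7 · 2/9 = 2/63, 2/7 · 5/36 = 5/126; with total 11/63.
Normalising, the posterior is P(r = 1 | data) = 5/22, P(r = 2 | data) = 4/11, P(r = 4 | data) = 2/11, P(r = 5 | data) = 5/22.
Averaging over the posterior, P(yellow next | data) = (1/6)(5/22) + (1/3)(4/11) + (2/3)(2/11) + (5/6)(5/22) = 31/66.

0.4697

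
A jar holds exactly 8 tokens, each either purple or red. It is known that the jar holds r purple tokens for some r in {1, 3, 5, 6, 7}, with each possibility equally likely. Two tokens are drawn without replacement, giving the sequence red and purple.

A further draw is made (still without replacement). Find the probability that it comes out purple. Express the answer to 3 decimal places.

Compute the likelihood of the observed sequence for each case: P(data | r = 1) = (7/8)(1/7) = 1/8; P(data | r = 3) = (5/8)(3/7) = 15/56; P(data | r = 5) = (3/8)(5/7) = 15/56; P(data | r = 6) = (2/8)(6/7) = 3/14; P(data | r = 7) = (1/8)(7/7) = 1/8.
Multiplying each by its prior: 1/5 · 1/8 = 1/40, 1/5 · 15/56 = 3/56, 1/5 · 15/56 = 3/56, 1/5 · 3/14 = 3/70, 1/5 · 1/8 = 1/40; summing to 1/5.
Normalising, the posterior is P(r = 1 | data) = 1/8, P(r = 3 | data) = 15/56, P(r = 5 | data) = 15/56, P(r = 6 | data) = 3/14, P(r = 7 | data) = 1/8.
The predictive probability is P(purple next | data) = (0)(1/8) + (1/3)(15/56) + (2/3)(15/56) + (5/6)(3/14) + (1)(1/8) = 4/7.

0.571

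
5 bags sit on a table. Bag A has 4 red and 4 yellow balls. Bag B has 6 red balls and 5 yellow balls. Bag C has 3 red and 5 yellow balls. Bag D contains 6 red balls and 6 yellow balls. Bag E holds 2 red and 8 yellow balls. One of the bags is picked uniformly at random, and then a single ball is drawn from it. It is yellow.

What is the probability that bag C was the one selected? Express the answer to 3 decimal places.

For each hypothesis, P(data | H) works out to: P(data | bag A) = (4/8) = 0.5; P(data | bag B) = (5/11) = 0.45455; P(data | bag C) = (5/8) = 0.625; P(data | bag D) = (6/12) = 0.5; P(data | bag E) = (8/10) = 0.8.
The prior-weighted likelihoods are 1/5 · 0.5 = 0.1, 1/5 · 0.45455 = 0.090909, 1/5 · 0.625 = 0.125, 1/5 · 0.5 = 0.1, 1/5 · 0.8 = 0.16; with total 0.57591.
Therefore the posterior P(bag C | data) = (0.125) / (0.57591) = 0.21705.

0.217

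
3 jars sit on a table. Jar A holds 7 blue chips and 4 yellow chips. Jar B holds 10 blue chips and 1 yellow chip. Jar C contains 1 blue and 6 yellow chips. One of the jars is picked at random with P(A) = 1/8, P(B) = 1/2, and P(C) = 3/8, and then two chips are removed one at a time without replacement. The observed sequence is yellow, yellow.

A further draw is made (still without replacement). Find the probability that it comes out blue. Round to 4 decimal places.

0.2280

The likelihood of the observed sequence under each hypothesis: P(data | jar A) = (4/11)(3/10) = 0.10909; P(data | jar B) = (1/11)(0/10) = 0; P(data | jar C) = (6/7)(5/6) = 0.71429.
The prior-weighted likelihoods are 1/8 · 0.10909 = 0.013636, 1/2 · 0 = 0, 3/8 · 0.71429 = 0.26786; these sum to 0.28149.
Normalising, the posterior is P(jar A | data) = 0.048443, P(jar B | data) = 0, P(jar C | data) = 0.95156.
So P(blue next | data) = Σ P(blue next | H) P(H | data) = (7/9)(0.048443) + (1/5)(0.95156) = 0.22799.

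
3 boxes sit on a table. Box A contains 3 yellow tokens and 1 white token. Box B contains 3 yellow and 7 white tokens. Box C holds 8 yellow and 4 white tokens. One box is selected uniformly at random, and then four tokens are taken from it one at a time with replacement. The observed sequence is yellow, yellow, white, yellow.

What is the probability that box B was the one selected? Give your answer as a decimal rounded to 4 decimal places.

0.0847

Under each hypothesis, the probability of the observed sequence is: P(data | box A) = (3/4)(3/4)(1/4)(3/4) = 0.10547; P(data | box B) = (3/10)(3/10)(7/10)(3/10) = 0.0189; P(data | box C) = (8/12)(8/12)(4/12)(8/12) = 0.098765.
The prior-weighted likelihoods are 1/3 · 0.10547 = 0.035156, 1/3 · 0.0189 = 0.0063, 1/3 · 0.098765 = 0.032922; summing to 0.074378.
So P(box B | data) = (0.0063) / (0.074378) = 0.084702.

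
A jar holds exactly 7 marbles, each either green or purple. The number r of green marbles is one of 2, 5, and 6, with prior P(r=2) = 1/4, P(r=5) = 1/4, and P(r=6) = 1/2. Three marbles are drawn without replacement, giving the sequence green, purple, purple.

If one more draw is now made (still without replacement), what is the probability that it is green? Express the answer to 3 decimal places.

0.400

Compute the likelihood of the observed sequence for each case: P(data | r = 2) = (2/7)(5/6)(4/5) = 4/21; P(data | r = 5) = (5/7)(2/6)(1/5) = 1/21; P(data | r = 6) = (6/7)(1/6)(0/5) = 0.
The prior-weighted likelihoods are 1/4 · 4/21 = 1/21, 1/4 · 1/21 = 1/84, 1/2 · 0 = 0; summing to 5/84.
Normalising, the posterior is P(r = 2 | data) = 4/5, P(r = 5 | data) = 1/5, P(r = 6 | data) = 0.
So P(green next | data) = Σ P(green next | H) P(H | data) = (1/4)(4/5) + (1)(1/5) = 2/5.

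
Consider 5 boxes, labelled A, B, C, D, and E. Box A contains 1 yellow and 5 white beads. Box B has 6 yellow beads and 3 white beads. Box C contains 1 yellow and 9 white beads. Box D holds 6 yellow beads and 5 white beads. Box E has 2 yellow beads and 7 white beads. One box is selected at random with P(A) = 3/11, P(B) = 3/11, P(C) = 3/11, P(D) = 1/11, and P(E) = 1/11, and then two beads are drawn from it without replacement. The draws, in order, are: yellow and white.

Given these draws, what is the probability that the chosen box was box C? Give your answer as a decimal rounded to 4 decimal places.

Compute the likelihood of the observed sequence for each case: P(data | box A) = (1/6)(5/5) = 0.16667; P(data | box B) = (6/9)(3/8) = 0.25; P(data | box C) = (1/10)(9/9) = 0.1; P(data | box D) = (6/11)(5/10) = 0.27273; P(data | box E) = (2/9)(7/8) = 0.19444.
Weighting by the prior gives 3/11 · 0.16667 = 0.045455, 3/11 · 0.25 = 0.068182, 3/11 · 0.1 = 0.027273, 1/11 · 0.27273 = 0.024793, 1/11 · 0.19444 = 0.017677; with total 0.18338.
Hence P(box C | data) = (0.027273) / (0.18338) = 0.14872.

0.1487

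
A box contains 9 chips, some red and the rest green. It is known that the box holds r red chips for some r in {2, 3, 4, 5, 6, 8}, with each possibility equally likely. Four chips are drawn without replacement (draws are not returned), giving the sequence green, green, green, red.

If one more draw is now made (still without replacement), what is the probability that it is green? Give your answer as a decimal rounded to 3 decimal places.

0.571

For each hypothesis, P(data | H) works out to: P(data | r = 2) = (7/9)(6/8)(5/7)(2/6) = 5/36; P(data | r = 3) = (6/9)(5/8)(4/7)(3/6) = 5/42; P(data | r = 4) = (5/9)(4/8)(3/7)(4/6) = 5/63; P(data | r = 5) = (4/9)(3/8)(2/7)(5/6) = 5/126; P(data | r = 6) = (3/9)(2/8)(1/7)(6/6) = 1/84; P(data | r = 8) = (1/9)(0/8) = 0.
Weighting by the prior gives 1/6 · 5/36 = 5/216, 1/6 · 5/42 = 5/252, 1/6 · 5/63 = 5/378, 1/6 · 5/126 = 5/756, 1/6 · 1/84 = 1/504, 1/6 · 0 = 0; summing to 7/108.
Dividing through by the total gives posterior P(r = 2 | data) = 5/14, P(r = 3 | data) = 15/49, P(r = 4 | data) = 10/49, P(r = 5 | data) = 5/49, P(r = 6 | data) = 3/98, P(r = 8 | data) = 0.
The predictive probability is P(green next | data) = (4/5)(5/14) + (3/5)(15/49) + (2/5)(10/49) + (1/5)(5/49) + (0)(3/98) = 4/7.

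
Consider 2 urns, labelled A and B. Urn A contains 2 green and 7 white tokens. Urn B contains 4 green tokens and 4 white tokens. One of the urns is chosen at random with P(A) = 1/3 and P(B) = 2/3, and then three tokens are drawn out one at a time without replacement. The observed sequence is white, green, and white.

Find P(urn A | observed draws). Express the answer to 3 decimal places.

The likelihood of the observed sequence under each hypothesis: P(data | urn A) = (7/9)(2/8)(6/7) = 1/6; P(data | urn B) = (4/8)(4/7)(3/6) = 1/7.
Weighting by the prior gives 1/3 · 1/6 = 1/18, 2/3 · 1/7 = 2/21; summing to 19/126.
Therefore the posterior P(urn A | data) = (1/18) / (19/126) = 7/19.

0.368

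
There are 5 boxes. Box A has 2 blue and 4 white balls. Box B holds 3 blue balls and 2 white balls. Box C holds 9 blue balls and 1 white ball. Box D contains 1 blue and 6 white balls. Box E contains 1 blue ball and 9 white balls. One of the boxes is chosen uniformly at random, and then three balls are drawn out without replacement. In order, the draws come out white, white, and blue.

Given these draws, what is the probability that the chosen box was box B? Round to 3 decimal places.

For each hypothesis, P(data | H) works out to: P(data | box A) = (4/6)(3/5)(2/4) = 1/5; P(data | box B) = (2/5)(1/4)(3/3) = 1/10; P(data | box C) = (1/10)(0/9) = 0; P(data | box D) = (6/7)(5/6)(1/5) = 1/7; P(data | box E) = (9/10)(8/9)(1/8) = 1/10.
Multiplying each by its prior: 1/5 · 1/5 = 1/25, 1/5 · 1/10 = 1/50, 1/5 · 0 = 0, 1/5 · 1/7 = 1/35, 1/5 · 1/10 = 1/50; these sum to 19/175.
Therefore the posterior P(box B | data) = (1/50) / (19/175) = 7/38.

0.184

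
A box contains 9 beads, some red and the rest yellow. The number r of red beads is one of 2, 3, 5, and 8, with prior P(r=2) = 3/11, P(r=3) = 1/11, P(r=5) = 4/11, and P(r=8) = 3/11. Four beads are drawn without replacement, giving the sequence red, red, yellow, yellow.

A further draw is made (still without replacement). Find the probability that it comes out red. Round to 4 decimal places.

The likelihood of the observed sequence under each hypothesis: P(data | r = 2) = (2/9)(1/8)(7/7)(6/6) = 1/36; P(data | r = 3) = (3/9)(2/8)(6/7)(5/6) = 5/84; P(data | r = 5) = (5/9)(4/8)(4/7)(3/6) = 5/63; P(data | r = 8) = (8/9)(7/8)(1/7)(0/6) = 0.
The prior-weighted likelihoods are 3/11 · 1/36 = 1/132, 1/11 · 5/84 = 5/924, 4/11 · 5/63 = 20/693, 3/11 · 0 = 0; with total 29/693.
The posterior is then P(r = 2 | data) = 21/116, P(r = 3 | data) = 15/116, P(r = 5 | data) = 20/29, P(r = 8 | data) = 0.
The predictive probability is P(red next | data) = (0)(21/116) + (1/5)(15/116) + (3/5)(20/29) = 51/116.

0.4397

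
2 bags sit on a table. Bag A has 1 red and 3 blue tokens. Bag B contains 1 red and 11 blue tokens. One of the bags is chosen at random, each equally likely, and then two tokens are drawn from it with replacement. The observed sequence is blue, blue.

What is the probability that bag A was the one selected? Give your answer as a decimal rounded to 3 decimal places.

0.401

Under each hypothesis, the probability of the observed sequence is: P(data | bag A) = (3/4)(3/4) = 9/16; P(data | bag B) = (11/12)(11/12) = 121/144.
Multiplying each by its prior: 1/2 · 9/16 = 9/32, 1/2 · 121/144 = 121/288; summing to 101/144.
Therefore the posterior P(bag A | data) = (9/32) / (101/144) = 81/202.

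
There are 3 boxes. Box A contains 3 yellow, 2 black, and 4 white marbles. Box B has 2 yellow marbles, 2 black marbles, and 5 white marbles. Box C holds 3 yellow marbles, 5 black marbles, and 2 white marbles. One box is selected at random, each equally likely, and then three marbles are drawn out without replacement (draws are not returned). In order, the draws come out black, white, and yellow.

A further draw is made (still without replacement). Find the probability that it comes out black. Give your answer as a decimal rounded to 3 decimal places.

0.297

Under each hypothesis, the probability of the observed sequence is: P(data | box A) = (2/9)(4/8)(3/7) = 0.047619; P(data | box B) = (2/9)(5/8)(2/7) = 0.039683; P(data | box C) = (5/10)(2/9)(3/8) = 0.041667.
Multiplying each by its prior: 1/3 · 0.047619 = 0.015873, 1/3 · 0.039683 = 0.013228, 1/3 · 0.041667 = 0.013889; summing to 0.042989.
Normalising, the posterior is P(box A | data) = 0.36923, P(box B | data) = 0.30769, P(box C | data) = 0.32308.
The predictive probability is P(black next | data) = (1/6)(0.36923) + (1/6)(0.30769) + (4/7)(0.32308) = 0.29744.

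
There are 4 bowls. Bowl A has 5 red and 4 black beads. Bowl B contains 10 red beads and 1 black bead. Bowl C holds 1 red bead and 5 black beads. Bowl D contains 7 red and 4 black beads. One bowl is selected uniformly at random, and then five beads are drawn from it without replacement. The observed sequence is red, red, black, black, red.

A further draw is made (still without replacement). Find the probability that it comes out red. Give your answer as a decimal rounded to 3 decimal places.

Under each hypothesis, the probability of the observed sequence is: P(data | bowl A) = (5/9)(4/8)(4/7)(3/6)(3/5) = 0.047619; P(data | bowl B) = (10/11)(9/10)(1/9)(0/8) = 0; P(data | bowl C) = (1/6)(0/5) = 0; P(data | bowl D) = (7/11)(6/10)(4/9)(3/8)(5/7) = 0.045455.
Multiplying each by its prior: 1/4 · 0.047619 = 0.011905, 1/4 · 0 = 0, 1/4 · 0 = 0, 1/4 · 0.045455 = 0.011364; summing to 0.023268.
The posterior is then P(bowl A | data) = 0.51163, P(bowl B | data) = 0, P(bowl C | data) = 0, P(bowl D | data) = 0.48837.
The predictive probability is P(red next | data) = (1/2)(0.51163) + (2/3)(0.48837) = 0.5814.

0.581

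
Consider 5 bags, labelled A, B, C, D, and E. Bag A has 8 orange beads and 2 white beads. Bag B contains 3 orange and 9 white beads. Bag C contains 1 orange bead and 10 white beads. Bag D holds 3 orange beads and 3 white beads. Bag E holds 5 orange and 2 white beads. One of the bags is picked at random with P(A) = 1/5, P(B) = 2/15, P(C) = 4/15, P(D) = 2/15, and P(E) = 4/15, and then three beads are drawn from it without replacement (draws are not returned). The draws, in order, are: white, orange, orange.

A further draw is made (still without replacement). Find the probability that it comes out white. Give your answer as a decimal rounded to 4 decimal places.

0.3290

Under each hypothesis, the probability of the observed sequence is: P(data | bag A) = (2/10)(8/9)(7/8) = 0.15556; P(data | bag B) = (9/12)(3/11)(2/10) = 0.040909; P(data | bag C) = (10/11)(1/10)(0/9) = 0; P(data | bag D) = (3/6)(3/5)(2/4) = 0.15; P(data | bag E) = (2/7)(5/6)(4/5) = 0.19048.
Weighting by the prior gives 1/5 · 0.15556 = 0.031111, 2/15 · 0.040909 = 0.0054545, 4/15 · 0 = 0, 2/15 · 0.15 = 0.02, 4/15 · 0.19048 = 0.050794; summing to 0.10736.
The posterior is then P(bag A | data) = 0.28978, P(bag B | data) = 0.050806, P(bag C | data) = 0, P(bag D | data) = 0.18629, P(bag E | data) = 0.47312.
The predictive probability is P(white next | data) = (1/7)(0.28978) + (8/9)(0.050806) + (2/3)(0.18629) + (1/4)(0.47312) = 0.32903.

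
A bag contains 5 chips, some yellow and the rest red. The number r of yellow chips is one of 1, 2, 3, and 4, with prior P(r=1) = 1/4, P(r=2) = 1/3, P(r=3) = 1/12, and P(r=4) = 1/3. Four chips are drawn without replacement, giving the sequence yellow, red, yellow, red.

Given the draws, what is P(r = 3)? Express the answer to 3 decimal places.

0.200

Compute the likelihood of the observed sequence for each case: P(data | r = 1) = (1/5)(4/4)(0/3) = 0; P(data | r = 2) = (2/5)(3/4)(1/3)(2/2) = 1/10; P(data | r = 3) = (3/5)(2/4)(2/3)(1/2) = 1/10; P(data | r = 4) = (4/5)(1/4)(3/3)(0/2) = 0.
The prior-weighted likelihoods are 1/4 · 0 = 0, 1/3 · 1/10 = 1/30, 1/12 · 1/10 = 1/120, 1/3 · 0 = 0; with total 1/24.
By Bayes' rule, P(r = 3 | data) = (1/120) / (1/24) = 1/5.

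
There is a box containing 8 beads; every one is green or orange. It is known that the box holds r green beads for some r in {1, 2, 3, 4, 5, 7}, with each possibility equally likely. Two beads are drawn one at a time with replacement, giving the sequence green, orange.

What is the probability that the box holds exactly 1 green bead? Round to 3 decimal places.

For each hypothesis, P(data | H) works out to: P(data | r = 1) = (1/8)(7/8) = 7/64; P(data | r = 2) = (2/8)(6/8) = 3/16; P(data | r = 3) = (3/8)(5/8) = 15/64; P(data | r = 4) = (4/8)(4/8) = 1/4; P(data | r = 5) = (5/8)(3/8) = 15/64; P(data | r = 7) = (7/8)(1/8) = 7/64.
Weighting by the prior gives 1/6 · 7/64 = 7/384, 1/6 · 3/16 = 1/32, 1/6 · 15/64 = 5/128, 1/6 · 1/4 = 1/24, 1/6 · 15/64 = 5/128, 1/6 · 7/64 = 7/384; summing to 3/16.
By Bayes' rule, P(r = 1 | data) = (7/384) / (3/16) = 7/72.

0.097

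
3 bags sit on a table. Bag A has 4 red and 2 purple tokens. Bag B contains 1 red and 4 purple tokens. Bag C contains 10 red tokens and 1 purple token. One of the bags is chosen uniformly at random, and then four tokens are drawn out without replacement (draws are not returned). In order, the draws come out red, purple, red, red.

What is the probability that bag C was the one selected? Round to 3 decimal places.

0.405

Under each hypothesis, the probability of the observed sequence is: P(data | bag A) = (4/6)(2/5)(3/4)(2/3) = 2/15; P(data | bag B) = (1/5)(4/4)(0/3) = 0; P(data | bag C) = (10/11)(1/10)(9/9)(8/8) = 1/11.
Weighting by the prior gives 1/3 · 2/15 = 2/45, 1/3 · 0 = 0, 1/3 · 1/11 = 1/33; summing to 37/495.
Therefore the posterior P(bag C | data) = (1/33) / (37/495) = 15/37.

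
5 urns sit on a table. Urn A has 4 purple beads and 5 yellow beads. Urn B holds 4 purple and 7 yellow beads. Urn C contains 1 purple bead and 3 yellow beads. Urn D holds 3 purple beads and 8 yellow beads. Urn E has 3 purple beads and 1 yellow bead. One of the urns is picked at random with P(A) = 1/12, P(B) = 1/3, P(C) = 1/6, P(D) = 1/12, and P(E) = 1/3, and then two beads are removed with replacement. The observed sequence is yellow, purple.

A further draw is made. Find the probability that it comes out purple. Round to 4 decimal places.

Compute the likelihood of the observed sequence for each case: P(data | urn A) = (5/9)(4/9) = 0.24691; P(data | urn B) = (7/11)(4/11) = 0.2314; P(data | urn C) = (3/4)(1/4) = 0.1875; P(data | urn D) = (8/11)(3/11) = 0.19835; P(data | urn E) = (1/4)(3/4) = 0.1875.
The prior-weighted likelihoods are 1/12 · 0.24691 = 0.020576, 1/3 · 0.2314 = 0.077135, 1/6 · 0.1875 = 0.03125, 1/12 · 0.19835 = 0.016529, 1/3 · 0.1875 = 0.0625; with total 0.20799.
The posterior is then P(urn A | data) = 0.098928, P(urn B | data) = 0.37086, P(urn C | data) = 0.15025, P(urn D | data) = 0.07947, P(urn E | data) = 0.3005.
The predictive probability is P(purple next | data) = (4/9)(0.098928) + (4/11)(0.37086) + (1/4)(0.15025) + (3/11)(0.07947) + (3/4)(0.3005) = 0.46343.

0.4634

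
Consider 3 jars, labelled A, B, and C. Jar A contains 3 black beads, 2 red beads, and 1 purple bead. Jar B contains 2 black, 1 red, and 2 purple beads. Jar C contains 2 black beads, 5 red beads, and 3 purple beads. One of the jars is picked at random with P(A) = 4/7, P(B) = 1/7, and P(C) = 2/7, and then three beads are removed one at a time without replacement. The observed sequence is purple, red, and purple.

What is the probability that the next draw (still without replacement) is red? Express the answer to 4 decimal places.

Compute the likelihood of the observed sequence for each case: P(data | jar A) = (1/6)(2/5)(0/4) = 0; P(data | jar B) = (2/5)(1/4)(1/3) = 1/30; P(data | jar C) = (3/10)(5/9)(2/8) = 1/24.
The prior-weighted likelihoods are 4/7 · 0 = 0, 1/7 · 1/30 = 1/210, 2/7 · 1/24 = 1/84; summing to 1/60.
The posterior is then P(jar A | data) = 0, P(jar B | data) = 2/7, P(jar C | data) = 5/7.
So P(red next | data) = Σ P(red next | H) P(H | data) = (0)(2/7) + (4/7)(5/7) = 20/49.

0.4082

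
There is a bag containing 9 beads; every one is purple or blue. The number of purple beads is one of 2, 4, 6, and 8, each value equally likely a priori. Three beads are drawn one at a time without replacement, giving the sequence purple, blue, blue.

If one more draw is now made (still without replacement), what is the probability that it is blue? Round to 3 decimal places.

0.580

Compute the likelihood of the observed sequence for each case: P(data | r = 2) = (2/9)(7/8)(6/7) = 1/6; P(data | r = 4) = (4/9)(5/8)(4/7) = 10/63; P(data | r = 6) = (6/9)(3/8)(2/7) = 1/14; P(data | r = 8) = (8/9)(1/8)(0/7) = 0.
Multiplying each by its prior: 1/4 · 1/6 = 1/24, 1/4 · 10/63 = 5/126, 1/4 · 1/14 = 1/56, 1/4 · 0 = 0; with total 25/252.
The posterior is then P(r = 2 | data) = 21/50, P(r = 4 | data) = 2/5, P(r = 6 | data) = 9/50, P(r = 8 | data) = 0.
So P(blue next | data) = Σ P(blue next | H) P(H | data) = (5/6)(21/50) + (1/2)(2/5) + (1/6)(9/50) = 29/50.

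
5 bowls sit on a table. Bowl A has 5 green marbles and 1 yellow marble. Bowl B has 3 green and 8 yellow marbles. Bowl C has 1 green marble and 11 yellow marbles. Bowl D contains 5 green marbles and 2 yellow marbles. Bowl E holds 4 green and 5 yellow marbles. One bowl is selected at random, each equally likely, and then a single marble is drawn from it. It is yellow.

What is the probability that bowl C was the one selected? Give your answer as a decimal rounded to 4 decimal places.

0.3457

For each hypothesis, P(data | H) works out to: P(data | bowl A) = (1/6) = 0.16667; P(data | bowl B) = (8/11) = 0.72727; P(data | bowl C) = (11/12) = 0.91667; P(data | bowl D) = (2/7) = 0.28571; P(data | bowl E) = (5/9) = 0.55556.
Weighting by the prior gives 1/5 · 0.16667 = 0.033333, 1/5 · 0.72727 = 0.14545, 1/5 · 0.91667 = 0.18333, 1/5 · 0.28571 = 0.057143, 1/5 · 0.55556 = 0.11111; with total 0.53038.
Therefore the posterior P(bowl C | data) = (0.18333) / (0.53038) = 0.34567.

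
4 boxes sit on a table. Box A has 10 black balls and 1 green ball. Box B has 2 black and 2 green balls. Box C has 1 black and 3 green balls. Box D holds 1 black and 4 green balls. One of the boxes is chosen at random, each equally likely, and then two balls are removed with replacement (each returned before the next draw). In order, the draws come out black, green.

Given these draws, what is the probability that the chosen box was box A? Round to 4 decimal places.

0.1215

The likelihood of the observed sequence under each hypothesis: P(data | box A) = (10/11)(1/11) = 0.082645; P(data | box B) = (2/4)(2/4) = 0.25; P(data | box C) = (1/4)(3/4) = 0.1875; P(data | box D) = (1/5)(4/5) = 0.16.
The prior-weighted likelihoods are 1/4 · 0.082645 = 0.020661, 1/4 · 0.25 = 0.0625, 1/4 · 0.1875 = 0.046875, 1/4 · 0.16 = 0.04; these sum to 0.17004.
Hence P(box A | data) = (0.020661) / (0.17004) = 0.12151.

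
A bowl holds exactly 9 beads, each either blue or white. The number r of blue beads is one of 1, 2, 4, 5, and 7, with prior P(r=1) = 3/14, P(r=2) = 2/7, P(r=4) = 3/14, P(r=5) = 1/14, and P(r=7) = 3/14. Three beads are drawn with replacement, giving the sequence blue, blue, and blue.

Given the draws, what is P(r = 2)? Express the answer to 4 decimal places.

0.0232

Compute the likelihood of the observed sequence for each case: P(data | r = 1) = (1/9)(1/9)(1/9) = 0.0013717; P(data | r = 2) = (2/9)(2/9)(2/9) = 0.010974; P(data | r = 4) = (4/9)(4/9)(4/9) = 0.087791; P(data | r = 5) = (5/9)(5/9)(5/9) = 0.17147; P(data | r = 7) = (7/9)(7/9)(7/9) = 0.47051.
Weighting by the prior gives 3/14 · 0.0013717 = 0.00029394, 2/7 · 0.010974 = 0.0031354, 3/14 · 0.087791 = 0.018812, 1/14 · 0.17147 = 0.012248, 3/14 · 0.47051 = 0.10082; summing to 0.13531.
Therefore the posterior P(r = 2 | data) = (0.0031354) / (0.13531) = 0.023172.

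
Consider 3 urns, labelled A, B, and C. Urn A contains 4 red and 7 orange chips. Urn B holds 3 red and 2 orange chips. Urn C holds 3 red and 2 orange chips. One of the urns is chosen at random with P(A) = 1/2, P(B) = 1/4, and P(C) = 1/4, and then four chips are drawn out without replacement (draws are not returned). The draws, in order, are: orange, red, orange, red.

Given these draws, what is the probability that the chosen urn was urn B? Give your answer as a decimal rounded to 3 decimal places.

0.306

Under each hypothesis, the probability of the observed sequence is: P(data | urn A) = (7/11)(4/10)(6/9)(3/8) = 7/110; P(data | urn B) = (2/5)(3/4)(1/3)(2/2) = 1/10; P(data | urn C) = (2/5)(3/4)(1/3)(2/2) = 1/10.
The prior-weighted likelihoods are 1/2 · 7/110 = 7/220, 1/4 · 1/10 = 1/40, 1/4 · 1/10 = 1/40; summing to 9/110.
Hence P(urn B | data) = (1/40) / (9/110) = 11/36.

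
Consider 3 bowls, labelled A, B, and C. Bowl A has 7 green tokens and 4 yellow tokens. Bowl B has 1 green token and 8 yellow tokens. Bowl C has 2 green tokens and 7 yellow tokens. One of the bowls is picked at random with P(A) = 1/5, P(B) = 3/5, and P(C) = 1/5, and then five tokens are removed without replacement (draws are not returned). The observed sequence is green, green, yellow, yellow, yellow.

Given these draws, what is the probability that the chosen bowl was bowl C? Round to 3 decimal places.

For each hypothesis, P(data | H) works out to: P(data | bowl A) = (7/11)(6/10)(4/9)(3/8)(2/7) = 0.018182; P(data | bowl B) = (1/9)(0/8) = 0; P(data | bowl C) = (2/9)(1/8)(7/7)(6/6)(5/5) = 0.027778.
Weighting by the prior gives 1/5 · 0.018182 = 0.0036364, 3/5 · 0 = 0, 1/5 · 0.027778 = 0.0055556; with total 0.0091919.
So P(bowl C | data) = (0.0055556) / (0.0091919) = 0.6044.

0.604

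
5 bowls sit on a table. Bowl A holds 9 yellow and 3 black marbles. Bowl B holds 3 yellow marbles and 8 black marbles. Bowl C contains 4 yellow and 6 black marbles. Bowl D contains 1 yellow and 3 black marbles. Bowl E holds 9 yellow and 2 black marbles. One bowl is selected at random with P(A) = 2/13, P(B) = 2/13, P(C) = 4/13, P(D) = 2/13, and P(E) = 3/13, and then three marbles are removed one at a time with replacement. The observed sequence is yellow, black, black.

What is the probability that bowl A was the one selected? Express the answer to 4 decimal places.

0.0710

For each hypothesis, P(data | H) works out to: P(data | bowl A) = (9/12)(3/12)(3/12) = 0.046875; P(data | bowl B) = (3/11)(8/11)(8/11) = 0.14425; P(data | bowl C) = (4/10)(6/10)(6/10) = 0.144; P(data | bowl D) = (1/4)(3/4)(3/4) = 0.14062; P(data | bowl E) = (9/11)(2/11)(2/11) = 0.027047.
Multiplying each by its prior: 2/13 · 0.046875 = 0.0072115, 2/13 · 0.14425 = 0.022193, 4/13 · 0.144 = 0.044308, 2/13 · 0.14062 = 0.021635, 3/13 · 0.027047 = 0.0062417; summing to 0.10159.
Therefore the posterior P(bowl A | data) = (0.0072115) / (0.10159) = 0.070988.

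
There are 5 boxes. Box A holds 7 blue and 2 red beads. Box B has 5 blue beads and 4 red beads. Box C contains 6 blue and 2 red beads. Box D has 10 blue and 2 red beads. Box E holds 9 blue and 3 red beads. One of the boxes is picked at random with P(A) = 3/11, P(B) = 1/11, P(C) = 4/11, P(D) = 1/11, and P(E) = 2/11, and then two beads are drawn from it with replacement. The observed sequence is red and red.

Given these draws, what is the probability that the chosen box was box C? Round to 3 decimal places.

Under each hypothesis, the probability of the observed sequence is: P(data | box A) = (2/9)(2/9) = 0.049383; P(data | box B) = (4/9)(4/9) = 0.19753; P(data | box C) = (2/8)(2/8) = 0.0625; P(data | box D) = (2/12)(2/12) = 0.027778; P(data | box E) = (3/12)(3/12) = 0.0625.
Weighting by the prior gives 3/11 · 0.049383 = 0.013468, 1/11 · 0.19753 = 0.017957, 4/11 · 0.0625 = 0.022727, 1/11 · 0.027778 = 0.0025253, 2/11 · 0.0625 = 0.011364; summing to 0.068042.
So P(box C | data) = (0.022727) / (0.068042) = 0.33402.

0.334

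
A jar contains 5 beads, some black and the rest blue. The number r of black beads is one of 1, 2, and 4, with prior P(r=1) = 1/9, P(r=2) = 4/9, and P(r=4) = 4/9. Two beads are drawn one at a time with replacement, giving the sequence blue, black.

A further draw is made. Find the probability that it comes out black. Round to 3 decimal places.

For each hypothesis, P(data | H) works out to: P(data | r = 1) = (4/5)(1/5) = 4/25; P(data | r = 2) = (3/5)(2/5) = 6/25; P(data | r = 4) = (1/5)(4/5) = 4/25.
Weighting by the prior gives 1/9 · 4/25 = 4/225, 4/9 · 6/25 = 8/75, 4/9 · 4/25 = 16/225; these sum to 44/225.
Normalising, the posterior is P(r = 1 | data) = 1/11, P(r = 2 | data) = 6/11, P(r = 4 | data) = 4/11.
Averaging over the posterior, P(black next | data) = (1/5)(1/11) + (2/5)(6/11) + (4/5)(4/11) = 29/55.

0.527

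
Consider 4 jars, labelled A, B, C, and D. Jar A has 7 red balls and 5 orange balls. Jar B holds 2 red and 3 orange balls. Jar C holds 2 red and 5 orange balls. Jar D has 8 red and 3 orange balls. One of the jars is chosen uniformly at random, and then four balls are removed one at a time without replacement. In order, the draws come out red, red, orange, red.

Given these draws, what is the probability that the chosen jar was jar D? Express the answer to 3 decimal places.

Compute the likelihood of the observed sequence for each case: P(data | jar A) = (7/12)(6/11)(5/10)(5/9) = 0.088384; P(data | jar B) = (2/5)(1/4)(3/3)(0/2) = 0; P(data | jar C) = (2/7)(1/6)(5/5)(0/4) = 0; P(data | jar D) = (8/11)(7/10)(3/9)(6/8) = 0.12727.
Multiplying each by its prior: 1/4 · 0.088384 = 0.022096, 1/4 · 0 = 0, 1/4 · 0 = 0, 1/4 · 0.12727 = 0.031818; summing to 0.053914.
By Bayes' rule, P(jar D | data) = (0.031818) / (0.053914) = 0.59016.

0.590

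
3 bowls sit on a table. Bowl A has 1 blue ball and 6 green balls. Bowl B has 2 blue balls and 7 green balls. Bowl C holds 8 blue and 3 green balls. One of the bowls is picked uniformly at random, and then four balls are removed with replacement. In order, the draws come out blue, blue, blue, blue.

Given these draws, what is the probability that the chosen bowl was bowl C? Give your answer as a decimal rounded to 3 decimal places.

0.990

Compute the likelihood of the observed sequence for each case: P(data | bowl A) = (1/7)(1/7)(1/7)(1/7) = 0.00041649; P(data | bowl B) = (2/9)(2/9)(2/9)(2/9) = 0.0024387; P(data | bowl C) = (8/11)(8/11)(8/11)(8/11) = 0.27976.
The prior-weighted likelihoods are 1/3 · 0.00041649 = 0.00013883, 1/3 · 0.0024387 = 0.00081288, 1/3 · 0.27976 = 0.093254; with total 0.094206.
Hence P(bowl C | data) = (0.093254) / (0.094206) = 0.9899.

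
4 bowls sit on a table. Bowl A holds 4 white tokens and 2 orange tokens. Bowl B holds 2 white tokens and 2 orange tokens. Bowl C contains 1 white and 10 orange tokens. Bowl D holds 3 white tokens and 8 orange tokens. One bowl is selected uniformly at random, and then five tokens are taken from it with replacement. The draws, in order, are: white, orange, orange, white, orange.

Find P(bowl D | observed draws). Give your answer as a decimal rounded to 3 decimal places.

Under each hypothesis, the probability of the observed sequence is: P(data | bowl A) = (4/6)(2/6)(2/6)(4/6)(2/6) = 0.016461; P(data | bowl B) = (2/4)(2/4)(2/4)(2/4)(2/4) = 0.03125; P(data | bowl C) = (1/11)(10/11)(10/11)(1/11)(10/11) = 0.0062092; P(data | bowl D) = (3/11)(8/11)(8/11)(3/11)(8/11) = 0.028612.
Weighting by the prior gives 1/4 · 0.016461 = 0.0041152, 1/4 · 0.03125 = 0.0078125, 1/4 · 0.0062092 = 0.0015523, 1/4 · 0.028612 = 0.007153; summing to 0.020633.
Hence P(bowl D | data) = (0.007153) / (0.020633) = 0.34668.

0.347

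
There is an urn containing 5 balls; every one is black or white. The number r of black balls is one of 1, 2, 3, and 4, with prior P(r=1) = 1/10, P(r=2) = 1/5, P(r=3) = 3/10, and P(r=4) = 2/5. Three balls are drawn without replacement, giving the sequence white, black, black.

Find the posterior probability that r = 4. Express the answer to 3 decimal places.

The likelihood of the observed sequence under each hypothesis: P(data | r = 1) = (4/5)(1/4)(0/3) = 0; P(data | r = 2) = (3/5)(2/4)(1/3) = 1/10; P(data | r = 3) = (2/5)(3/4)(2/3) = 1/5; P(data | r = 4) = (1/5)(4/4)(3/3) = 1/5.
The prior-weighted likelihoods are 1/10 · 0 = 0, 1/5 · 1/10 = 1/50, 3/10 · 1/5 = 3/50, 2/5 · 1/5 = 2/25; summing to 4/25.
So P(r = 4 | data) = (2/25) / (4/25) = 1/2.

0.500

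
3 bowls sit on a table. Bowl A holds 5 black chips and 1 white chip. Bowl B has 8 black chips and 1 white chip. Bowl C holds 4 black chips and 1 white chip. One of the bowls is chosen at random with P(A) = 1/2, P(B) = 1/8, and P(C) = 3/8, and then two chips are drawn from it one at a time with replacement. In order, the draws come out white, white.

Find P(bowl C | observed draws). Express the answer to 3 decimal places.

Under each hypothesis, the probability of the observed sequence is: P(data | bowl A) = (1/6)(1/6) = 0.027778; P(data | bowl B) = (1/9)(1/9) = 0.012346; P(data | bowl C) = (1/5)(1/5) = 0.04.
Weighting by the prior gives 1/2 · 0.027778 = 0.013889, 1/8 · 0.012346 = 0.0015432, 3/8 · 0.04 = 0.015; these sum to 0.030432.
By Bayes' rule, P(bowl C | data) = (0.015) / (0.030432) = 0.4929.

0.493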